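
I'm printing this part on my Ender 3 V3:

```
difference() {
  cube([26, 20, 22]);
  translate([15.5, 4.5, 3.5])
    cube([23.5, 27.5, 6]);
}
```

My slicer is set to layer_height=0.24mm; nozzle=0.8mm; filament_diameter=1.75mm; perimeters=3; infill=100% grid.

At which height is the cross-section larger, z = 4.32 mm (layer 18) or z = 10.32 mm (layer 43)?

layer 43 (z = 10.32 mm)

Layer 18 (z = 4.32): the cube (footprint 26×20) is included at this height (area 520.00 mm²); the cube at (15.5, 4.5) is present — its section is the full 23.5×27.5 rectangle (area 646.25 mm²); Subtracting the remaining from the first: starting from the 26×20 cube (520.00 mm²), the 23.5×27.5 cube at (15.5, 4.5) partially overlaps it — only the 162.75 mm² overlap (of its 646.25 mm²) is removed, clipping the outline — area = 357.25 mm². So its area = 357.25 mm². Layer 43 (z = 10.32): the 26×20 cube contributes its full rectangle (area 520.00 mm²); the cube at (15.5, 4.5) is not intersected at this z (z outside [3.5, 9.5]); Taking the first minus the rest: none of the subtracted shapes is present at this height, so the 26×20 cube is unchanged — area = 520.00 mm². So its area = 520.00 mm². Layer 43 is larger (520.00 vs 357.25 mm²).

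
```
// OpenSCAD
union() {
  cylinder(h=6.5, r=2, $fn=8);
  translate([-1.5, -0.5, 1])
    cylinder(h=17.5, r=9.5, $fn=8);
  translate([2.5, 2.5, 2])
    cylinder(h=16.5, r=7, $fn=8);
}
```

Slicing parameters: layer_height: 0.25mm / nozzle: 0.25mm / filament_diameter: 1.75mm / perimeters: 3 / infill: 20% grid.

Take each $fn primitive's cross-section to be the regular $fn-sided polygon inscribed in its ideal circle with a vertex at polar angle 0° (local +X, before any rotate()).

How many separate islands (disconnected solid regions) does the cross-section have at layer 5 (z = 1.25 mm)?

1

At z = 1.25 mm: the r=2 cylinder contributes a regular 8-gon of circumradius 2; the r=9.5 cylinder at (-1.5, -0.5) contributes a regular 8-gon of circumradius 9.5; the cylinder at (2.5, 2.5) is absent (z outside [2, 18.5]); Merging all regions: the r=2 cylinder lies entirely inside the r=9.5 cylinder at (-1.5, -0.5), so the union is just the r=9.5 cylinder at (-1.5, -0.5) — 1 connected region. Overall, the cross-section is a single solid region. Island count = 1.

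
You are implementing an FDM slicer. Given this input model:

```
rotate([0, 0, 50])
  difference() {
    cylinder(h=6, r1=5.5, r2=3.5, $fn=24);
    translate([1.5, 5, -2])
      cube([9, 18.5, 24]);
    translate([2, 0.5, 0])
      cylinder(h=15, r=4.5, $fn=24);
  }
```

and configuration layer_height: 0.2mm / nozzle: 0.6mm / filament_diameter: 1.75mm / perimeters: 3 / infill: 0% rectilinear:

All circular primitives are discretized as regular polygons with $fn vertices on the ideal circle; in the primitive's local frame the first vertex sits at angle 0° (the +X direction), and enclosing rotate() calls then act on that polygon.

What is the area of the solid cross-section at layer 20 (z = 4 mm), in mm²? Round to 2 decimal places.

At z = 4 mm: the cone: at t=0.667 of its height the radius interpolates to r₁+(r₂−r₁)t = 4.167, giving a regular 24-gon of that circumradius (area = (24/2)·4.167²·sin(360°/24) = 53.92 mm²); the cube at (1.5, 5) (footprint 9×18.5) is included at this height (area 166.50 mm²); the cylinder at (2, 0.5): section is a regular 24-gon, circumradius r=4.5 (area = (24/2)·4.500²·sin(360°/24) = 62.89 mm²); Taking the first minus the rest: starting from the cone (53.92 mm²), the 9×18.5 cube at (1.5, 5) misses the remaining region (no effect); the r=4.5 cylinder at (2, 0.5) partially overlaps it — only the 40.57 mm² overlap (of its 62.89 mm²) is removed, clipping the outline — area = 13.35 mm²; (whole slice rotated 50° about Z — lengths, areas and connectivity unchanged). Overall, the cross-section is a single solid region. Net area = 13.35 mm².

13.35 mm²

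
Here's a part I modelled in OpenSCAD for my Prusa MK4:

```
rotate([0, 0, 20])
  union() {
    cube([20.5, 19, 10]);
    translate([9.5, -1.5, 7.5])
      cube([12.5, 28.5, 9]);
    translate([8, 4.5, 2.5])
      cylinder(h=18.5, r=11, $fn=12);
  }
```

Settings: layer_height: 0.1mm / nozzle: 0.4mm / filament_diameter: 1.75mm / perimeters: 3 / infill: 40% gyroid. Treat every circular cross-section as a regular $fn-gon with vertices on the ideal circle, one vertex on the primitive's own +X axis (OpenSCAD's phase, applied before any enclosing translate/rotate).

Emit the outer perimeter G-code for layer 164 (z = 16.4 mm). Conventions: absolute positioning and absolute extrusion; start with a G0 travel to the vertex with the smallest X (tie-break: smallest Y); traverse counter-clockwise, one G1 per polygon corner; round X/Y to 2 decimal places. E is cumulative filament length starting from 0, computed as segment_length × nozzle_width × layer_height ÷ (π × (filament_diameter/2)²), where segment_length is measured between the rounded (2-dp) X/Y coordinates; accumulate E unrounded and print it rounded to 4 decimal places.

G0 X-4.85 Y8.87 Z16.40
G1 X-4.36 Y3.20 E0.0946
G1 X-1.09 Y-1.46 E0.1893
G1 X4.07 Y-3.87 E0.2840
G1 X9.74 Y-3.37 E0.3787
G1 X14.40 Y-0.11 E0.4733
G1 X16.51 Y4.41 E0.5562
G1 X21.19 Y6.11 E0.6390
G1 X11.44 Y32.90 E1.1131
G1 X-0.31 Y28.62 E1.3211
G1 X3.76 Y17.44 E1.5190
G1 X2.22 Y17.30 E1.5447
G1 X-2.45 Y14.04 E1.6394
G1 X-4.85 Y8.87 E1.7342

At z = 16.4 mm: the cube is not intersected at this z (z outside [0, 10]); the cube at (9.5, -1.5) is present — its section is the full 12.5×28.5 rectangle; the r=11 cylinder at (8, 4.5) gives a regular 12-gon of circumradius 11 (constant along its height); Taking the union: the regions partially overlap (shared area 126.64 mm²), so overlapping operands fuse into one piece — 1 connected region; (whole slice rotated 20° about Z — lengths, areas and connectivity unchanged). The outline is a single polygon with 13 vertices. Extrusion per mm of travel: 0.4 × 0.1 / (π × 0.875²) = 0.016630. Accumulating E over each segment gives final E = 1.7342.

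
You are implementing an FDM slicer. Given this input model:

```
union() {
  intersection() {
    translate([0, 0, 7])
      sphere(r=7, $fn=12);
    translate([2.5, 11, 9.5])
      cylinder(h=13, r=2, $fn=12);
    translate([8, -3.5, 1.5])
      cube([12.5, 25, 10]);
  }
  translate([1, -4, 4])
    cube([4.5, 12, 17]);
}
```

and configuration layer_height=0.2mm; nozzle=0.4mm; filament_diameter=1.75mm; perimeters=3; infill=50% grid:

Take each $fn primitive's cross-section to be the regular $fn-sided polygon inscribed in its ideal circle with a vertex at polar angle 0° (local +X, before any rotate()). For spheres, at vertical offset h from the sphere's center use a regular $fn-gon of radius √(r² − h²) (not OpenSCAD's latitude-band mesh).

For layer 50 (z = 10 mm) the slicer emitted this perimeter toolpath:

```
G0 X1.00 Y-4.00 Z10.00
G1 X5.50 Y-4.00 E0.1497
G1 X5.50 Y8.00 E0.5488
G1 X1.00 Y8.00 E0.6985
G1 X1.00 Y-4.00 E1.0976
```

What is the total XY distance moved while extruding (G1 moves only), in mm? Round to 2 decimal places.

33.00 mm

Sum the Euclidean lengths of each G1 segment: total = 33.00 mm.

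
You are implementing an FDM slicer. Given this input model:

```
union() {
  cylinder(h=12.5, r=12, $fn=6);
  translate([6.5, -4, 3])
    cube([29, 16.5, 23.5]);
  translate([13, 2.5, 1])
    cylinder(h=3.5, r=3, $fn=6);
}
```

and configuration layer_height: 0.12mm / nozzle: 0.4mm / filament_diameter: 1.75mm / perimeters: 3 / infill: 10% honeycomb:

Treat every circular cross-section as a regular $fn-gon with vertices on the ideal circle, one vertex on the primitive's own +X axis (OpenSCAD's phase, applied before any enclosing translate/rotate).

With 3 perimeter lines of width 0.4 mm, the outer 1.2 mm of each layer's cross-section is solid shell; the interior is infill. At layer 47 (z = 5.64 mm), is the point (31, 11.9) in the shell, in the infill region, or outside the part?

At z = 5.64 mm: the cylinder: section is a regular 6-gon, circumradius r=12; the cube at (6.5, -4) (footprint 29×16.5) is included at this height; the cylinder at (13, 2.5) does not reach this height (z outside [1, 4.5]); Taking the union: the regions partially overlap (shared area 43.58 mm²), so overlapping operands fuse into one piece — 1 connected region. Overall, the cross-section is a single solid region. The nearest boundary edge runs (6.50, 12.50)→(35.50, 12.50); distance from the point to it = 0.60 mm. The point is inside the cross-section, 0.60 mm from the nearest boundary — within the 1.2 mm shell band (3 × 0.4).

shell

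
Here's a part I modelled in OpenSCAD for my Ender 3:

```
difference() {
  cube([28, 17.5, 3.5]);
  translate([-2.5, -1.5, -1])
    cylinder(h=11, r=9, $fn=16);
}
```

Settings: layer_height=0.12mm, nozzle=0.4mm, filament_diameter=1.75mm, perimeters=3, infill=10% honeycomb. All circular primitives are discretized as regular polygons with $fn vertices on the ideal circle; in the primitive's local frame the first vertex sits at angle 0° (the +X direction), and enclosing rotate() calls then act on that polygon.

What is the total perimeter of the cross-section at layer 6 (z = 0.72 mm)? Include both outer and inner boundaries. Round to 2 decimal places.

At z = 0.72 mm: the 28×17.5 cube contributes its full rectangle (perimeter 91.00 mm); the cylinder at (-2.5, -1.5): section is a regular 16-gon, circumradius r=9 (perimeter = 2·16·9.000·sin(180°/16) = 56.19 mm); Taking the first minus the rest: starting from the 28×17.5 cube, the r=9 cylinder at (-2.5, -1.5) partially overlaps it — only the 30.59 mm² overlap (of its 247.98 mm²) is removed, clipping the outline — boundary = 87.76 mm. Overall, the cross-section is a single solid region. Total boundary length (outer) = 87.76 mm.

87.76 mm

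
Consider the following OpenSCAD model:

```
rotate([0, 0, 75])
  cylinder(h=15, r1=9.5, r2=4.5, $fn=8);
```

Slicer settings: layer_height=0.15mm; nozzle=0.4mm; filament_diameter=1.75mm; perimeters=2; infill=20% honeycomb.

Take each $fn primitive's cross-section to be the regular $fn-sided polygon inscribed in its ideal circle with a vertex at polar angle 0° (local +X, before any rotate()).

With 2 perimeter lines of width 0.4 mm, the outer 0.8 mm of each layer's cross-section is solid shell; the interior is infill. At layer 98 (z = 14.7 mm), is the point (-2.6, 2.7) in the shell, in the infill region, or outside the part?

shell

At z = 14.7 mm: the cone: at t=0.980 of its height the radius interpolates to r₁+(r₂−r₁)t = 4.600, giving a regular 8-gon of that circumradius; (rotated 75° about Z; rotation is an isometry so areas/perimeters/island counts are preserved). Overall, the cross-section is a single solid region. Undo the 75° rotation: the query point maps to (1.935, 3.210) in the un-rotated model frame. The nearest boundary edge runs (3.25, 3.25)→(0.00, 4.60); distance from the point to it = 0.54 mm. The point is inside the cross-section, 0.54 mm from the nearest boundary — within the 0.8 mm shell band (2 × 0.4).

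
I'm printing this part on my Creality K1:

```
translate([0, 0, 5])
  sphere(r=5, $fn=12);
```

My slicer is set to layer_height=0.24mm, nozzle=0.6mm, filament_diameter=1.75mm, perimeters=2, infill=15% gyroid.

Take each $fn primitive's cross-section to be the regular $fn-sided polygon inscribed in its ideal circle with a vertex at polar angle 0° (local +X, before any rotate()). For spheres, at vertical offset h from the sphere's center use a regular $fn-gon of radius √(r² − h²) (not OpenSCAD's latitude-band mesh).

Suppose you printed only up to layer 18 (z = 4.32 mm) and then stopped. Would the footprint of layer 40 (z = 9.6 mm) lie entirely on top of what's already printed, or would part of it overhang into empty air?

Compare the two slices. At z = 4.32: the r=5 sphere contributes a regular 12-gon of circumradius √(5²−0.68²) = 4.954 (area = (12/2)·4.954²·sin(360°/12) = 73.61 mm²). At z = 9.6: the r=5 sphere slices to a regular 12-gon of circumradius 1.960 (√(r²−h²) with h=4.6 from center) (area = (12/2)·1.960²·sin(360°/12) = 11.52 mm²). Checking containment: the cross-section at z = 9.6 is a subset of the cross-section at z = 4.32.

entirely on top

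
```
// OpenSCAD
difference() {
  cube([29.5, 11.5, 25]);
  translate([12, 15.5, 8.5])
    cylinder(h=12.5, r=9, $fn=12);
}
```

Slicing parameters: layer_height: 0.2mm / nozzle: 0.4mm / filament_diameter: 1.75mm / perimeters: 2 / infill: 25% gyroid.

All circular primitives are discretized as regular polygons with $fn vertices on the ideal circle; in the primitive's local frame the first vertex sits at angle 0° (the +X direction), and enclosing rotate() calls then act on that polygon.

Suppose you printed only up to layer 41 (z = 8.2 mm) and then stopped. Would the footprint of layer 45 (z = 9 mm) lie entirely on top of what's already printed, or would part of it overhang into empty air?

entirely on top

Compare the two slices. At z = 8.2: the cube is present — its section is the full 29.5×11.5 rectangle (area 339.25 mm²); the cylinder at (12, 15.5) is not intersected at this z (z outside [8.5, 21]); After the difference (first − rest): none of the subtracted shapes is present at this height, so the 29.5×11.5 cube is unchanged — area = 339.25 mm². At z = 9: the cube is present — its section is the full 29.5×11.5 rectangle (area 339.25 mm²); the cylinder at (12, 15.5): section is a regular 12-gon, circumradius r=9 (area = (12/2)·9.000²·sin(360°/12) = 243.00 mm²); After the difference (first − rest): starting from the 29.5×11.5 cube (339.25 mm²), the r=9 cylinder at (12, 15.5) partially overlaps it — only the 53.79 mm² overlap (of its 243.00 mm²) is removed, clipping the outline — area = 285.46 mm². Checking containment: the cross-section at z = 9 is a subset of the cross-section at z = 8.2.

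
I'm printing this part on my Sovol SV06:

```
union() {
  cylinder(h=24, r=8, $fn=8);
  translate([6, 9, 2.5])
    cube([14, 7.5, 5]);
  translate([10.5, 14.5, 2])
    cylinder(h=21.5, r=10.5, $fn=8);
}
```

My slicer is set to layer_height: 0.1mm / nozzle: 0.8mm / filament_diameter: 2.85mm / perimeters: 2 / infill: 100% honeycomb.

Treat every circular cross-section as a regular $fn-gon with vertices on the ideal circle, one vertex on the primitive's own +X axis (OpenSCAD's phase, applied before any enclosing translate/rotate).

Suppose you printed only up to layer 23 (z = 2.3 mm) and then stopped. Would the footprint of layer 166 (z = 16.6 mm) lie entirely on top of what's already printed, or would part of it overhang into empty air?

entirely on top

Compare the two slices. At z = 2.3: the r=8 cylinder gives a regular 8-gon of circumradius 8 (constant along its height) (area = (8/2)·8.000²·sin(360°/8) = 181.02 mm²); the cube at (6, 9) is not intersected at this z (z outside [2.5, 7.5]); the cylinder at (10.5, 14.5): section is a regular 8-gon, circumradius r=10.5 (area = (8/2)·10.500²·sin(360°/8) = 311.83 mm²); Taking the union: the 2 present regions are separate (no shared area or edge), so areas and boundary lengths simply add and each stays a separate island — area = 492.85 mm². At z = 16.6: the cylinder: section is a regular 8-gon, circumradius r=8 (area = (8/2)·8.000²·sin(360°/8) = 181.02 mm²); the cube at (6, 9) does not reach this height (z outside [2.5, 7.5]); the r=10.5 cylinder at (10.5, 14.5) gives a regular 8-gon of circumradius 10.5 (constant along its height) (area = (8/2)·10.500²·sin(360°/8) = 311.83 mm²); Combining (union): the 2 present regions are separate (no shared area or edge), so areas and boundary lengths simply add and each stays a separate island — area = 492.85 mm². Checking containment: the cross-section at z = 16.6 is a subset of the cross-section at z = 2.3.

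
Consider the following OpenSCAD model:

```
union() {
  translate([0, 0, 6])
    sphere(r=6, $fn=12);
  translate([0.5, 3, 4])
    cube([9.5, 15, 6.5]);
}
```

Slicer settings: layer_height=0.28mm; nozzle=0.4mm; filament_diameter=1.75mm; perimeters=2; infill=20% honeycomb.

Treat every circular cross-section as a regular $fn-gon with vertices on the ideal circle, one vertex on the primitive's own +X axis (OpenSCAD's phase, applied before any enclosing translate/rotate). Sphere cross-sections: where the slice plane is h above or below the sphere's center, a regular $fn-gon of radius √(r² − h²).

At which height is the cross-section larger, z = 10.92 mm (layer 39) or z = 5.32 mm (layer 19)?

Layer 39 (z = 10.92): the r=6 sphere contributes a regular 12-gon of circumradius √(6²−4.92²) = 3.434 (area = (12/2)·3.434²·sin(360°/12) = 35.38 mm²); the cube at (0.5, 3) is absent (z outside [4, 10.5]); Merging all regions: only the r=6 sphere is present, so the union is just that shape — area = 35.38 mm². So its area = 35.38 mm². Layer 19 (z = 5.32): the r=6 sphere contributes a regular 12-gon of circumradius √(6²−0.68²) = 5.961 (area = (12/2)·5.961²·sin(360°/12) = 106.61 mm²); the cube at (0.5, 3) is present — its section is the full 9.5×15 rectangle (area 142.50 mm²); Taking the union: the regions partially overlap — summed areas 249.11 mm² minus the doubly-counted overlap 8.53 mm² gives 240.58 mm² — area = 240.58 mm². So its area = 240.58 mm². Layer 19 is larger (240.58 vs 35.38 mm²).

layer 19 (z = 5.32 mm)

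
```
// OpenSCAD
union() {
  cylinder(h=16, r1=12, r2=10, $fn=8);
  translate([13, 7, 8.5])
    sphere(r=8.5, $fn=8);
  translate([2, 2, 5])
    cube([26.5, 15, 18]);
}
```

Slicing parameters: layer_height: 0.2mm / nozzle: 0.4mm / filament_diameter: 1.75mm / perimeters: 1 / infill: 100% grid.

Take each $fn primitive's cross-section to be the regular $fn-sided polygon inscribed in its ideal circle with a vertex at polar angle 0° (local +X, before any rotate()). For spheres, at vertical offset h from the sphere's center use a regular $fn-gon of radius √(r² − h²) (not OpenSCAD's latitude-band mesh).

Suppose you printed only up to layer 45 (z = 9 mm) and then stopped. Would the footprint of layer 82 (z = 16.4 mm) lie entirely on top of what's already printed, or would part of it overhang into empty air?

Compare the two slices. At z = 9: the cone: at t=0.562 of its height the radius interpolates to r₁+(r₂−r₁)t = 10.875, giving a regular 8-gon of that circumradius (area = (8/2)·10.875²·sin(360°/8) = 334.51 mm²); the r=8.5 sphere at (13, 7) contributes a regular 8-gon of circumradius √(8.5²−0.5²) = 8.485 (area = (8/2)·8.485²·sin(360°/8) = 203.65 mm²); the cube at (2, 2) is present — its section is the full 26.5×15 rectangle (area 397.50 mm²); Merging all regions: the regions partially overlap — summed areas 935.65 mm² minus the doubly-counted overlap 228.40 mm² gives 707.25 mm² — area = 707.25 mm². At z = 16.4: the cone is absent (z outside [0, 16]); the r=8.5 sphere at (13, 7) slices to a regular 8-gon of circumradius 3.137 (√(r²−h²) with h=7.9 from center) (area = (8/2)·3.137²·sin(360°/8) = 27.83 mm²); the cube at (2, 2) (footprint 26.5×15) is included at this height (area 397.50 mm²); Combining (union): the r=8.5 sphere at (13, 7) lies entirely inside the 26.5×15 cube at (2, 2), so the union is just the 26.5×15 cube at (2, 2) — area = 397.50 mm². Checking containment: the cross-section at z = 16.4 is a subset of the cross-section at z = 9.

entirely on top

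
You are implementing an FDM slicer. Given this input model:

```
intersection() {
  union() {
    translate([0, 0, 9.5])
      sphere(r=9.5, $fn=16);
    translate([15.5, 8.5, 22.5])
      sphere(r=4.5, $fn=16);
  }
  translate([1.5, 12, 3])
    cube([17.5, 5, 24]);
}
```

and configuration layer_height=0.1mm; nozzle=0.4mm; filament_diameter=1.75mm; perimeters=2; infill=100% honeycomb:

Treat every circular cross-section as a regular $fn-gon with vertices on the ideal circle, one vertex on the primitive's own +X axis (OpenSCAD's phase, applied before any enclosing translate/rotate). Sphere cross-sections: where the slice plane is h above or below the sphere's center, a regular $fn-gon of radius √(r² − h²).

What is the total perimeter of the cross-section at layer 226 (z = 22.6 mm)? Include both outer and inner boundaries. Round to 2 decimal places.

At z = 22.6 mm: the sphere does not reach this height (|z−center|=13.100 > r=9.5); the r=4.5 sphere at (15.5, 8.5) contributes a regular 16-gon of circumradius √(4.5²−0.1²) = 4.499 (perimeter = 2·16·4.499·sin(180°/16) = 28.09 mm); Merging all regions: only the r=4.5 sphere at (15.5, 8.5) is present, so the union is just that shape — boundary = 28.09 mm; the 17.5×5 cube at (1.5, 12) contributes its full rectangle (perimeter 45.00 mm); Taking the intersection: the 17.5×5 cube at (1.5, 12) partially overlaps the result so far; clipping to the common part keeps 3.49 mm² — boundary = 11.28 mm. Overall, the cross-section is a single solid region. Total boundary length (outer) = 11.28 mm.

11.28 mm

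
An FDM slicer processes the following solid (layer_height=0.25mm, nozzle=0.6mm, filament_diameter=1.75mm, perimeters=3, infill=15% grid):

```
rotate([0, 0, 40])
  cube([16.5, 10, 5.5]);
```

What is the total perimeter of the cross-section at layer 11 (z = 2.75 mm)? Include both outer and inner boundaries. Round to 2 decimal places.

At z = 2.75 mm: the cube is present — its section is the full 16.5×10 rectangle (perimeter 53.00 mm); (rotated 40° about Z; rotation is an isometry so areas/perimeters/island counts are preserved). Overall, the cross-section is a single solid region. Total boundary length (outer) = 53.00 mm.

53.00 mm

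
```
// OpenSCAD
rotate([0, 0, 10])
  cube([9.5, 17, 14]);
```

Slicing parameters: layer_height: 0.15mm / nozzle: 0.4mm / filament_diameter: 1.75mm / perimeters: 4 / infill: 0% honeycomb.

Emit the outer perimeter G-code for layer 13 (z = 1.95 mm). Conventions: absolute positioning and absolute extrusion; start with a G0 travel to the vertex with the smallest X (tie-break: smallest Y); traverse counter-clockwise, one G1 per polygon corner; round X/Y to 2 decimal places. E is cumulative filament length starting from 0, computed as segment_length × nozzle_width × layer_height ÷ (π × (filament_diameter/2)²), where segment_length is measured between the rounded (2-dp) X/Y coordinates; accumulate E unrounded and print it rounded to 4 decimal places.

At z = 1.95 mm: the cube (footprint 9.5×17) is included at this height; (whole slice rotated 10° about Z — lengths, areas and connectivity unchanged). The outline is a single polygon with 4 vertices. Extrusion per mm of travel: 0.4 × 0.15 / (π × 0.875²) = 0.024945. Accumulating E over each segment gives final E = 1.3220.

G0 X-2.95 Y16.74 Z1.95
G1 X0.00 Y0.00 E0.4240
G1 X9.36 Y1.65 E0.6611
G1 X6.40 Y18.39 E1.0852
G1 X-2.95 Y16.74 E1.3220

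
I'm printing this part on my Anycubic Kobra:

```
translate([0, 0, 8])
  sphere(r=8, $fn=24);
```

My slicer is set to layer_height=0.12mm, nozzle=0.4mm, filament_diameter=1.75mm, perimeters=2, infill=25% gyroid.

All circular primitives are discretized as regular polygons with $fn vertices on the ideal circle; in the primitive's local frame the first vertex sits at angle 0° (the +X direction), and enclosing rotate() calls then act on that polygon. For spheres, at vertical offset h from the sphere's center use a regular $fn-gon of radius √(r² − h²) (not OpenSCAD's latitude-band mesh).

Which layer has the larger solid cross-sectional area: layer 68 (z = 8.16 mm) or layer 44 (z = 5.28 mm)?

layer 68 (z = 8.16 mm)

Layer 68 (z = 8.16): the r=8 sphere contributes a regular 24-gon of circumradius √(8²−0.16²) = 7.998 (area = (24/2)·7.998²·sin(360°/24) = 198.69 mm²). So its area = 198.69 mm². Layer 44 (z = 5.28): the r=8 sphere contributes a regular 24-gon of circumradius √(8²−2.72²) = 7.523 (area = (24/2)·7.523²·sin(360°/24) = 175.79 mm²). So its area = 175.79 mm². Layer 68 is larger (198.69 vs 175.79 mm²).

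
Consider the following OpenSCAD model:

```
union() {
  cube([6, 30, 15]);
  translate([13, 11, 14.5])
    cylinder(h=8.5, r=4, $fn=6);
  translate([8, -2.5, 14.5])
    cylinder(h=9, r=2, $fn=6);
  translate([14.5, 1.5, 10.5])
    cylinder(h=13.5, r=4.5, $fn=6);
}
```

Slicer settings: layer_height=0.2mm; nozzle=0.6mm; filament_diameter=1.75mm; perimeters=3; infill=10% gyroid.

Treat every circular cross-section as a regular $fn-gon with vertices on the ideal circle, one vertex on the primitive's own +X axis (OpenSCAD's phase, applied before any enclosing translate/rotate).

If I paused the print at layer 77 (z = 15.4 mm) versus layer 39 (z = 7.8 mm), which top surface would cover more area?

layer 39 (z = 7.8 mm)

Layer 77 (z = 15.4): the cube is absent (z outside [0, 15]); the r=4 cylinder at (13, 11) contributes a regular 6-gon of circumradius 4 (area = (6/2)·4.000²·sin(360°/6) = 41.57 mm²); the r=2 cylinder at (8, -2.5) contributes a regular 6-gon of circumradius 2 (area = (6/2)·2.000²·sin(360°/6) = 10.39 mm²); the r=4.5 cylinder at (14.5, 1.5) gives a regular 6-gon of circumradius 4.5 (constant along its height) (area = (6/2)·4.500²·sin(360°/6) = 52.61 mm²); Merging all regions: the 3 present regions are separate (no shared area or edge), so areas and boundary lengths simply add and each stays a separate island — area = 104.57 mm². So its area = 104.57 mm². Layer 39 (z = 7.8): the 6×30 cube contributes its full rectangle (area 180.00 mm²); the cylinder at (13, 11) is absent (z outside [14.5, 23]); the cylinder at (8, -2.5) does not reach this height (z outside [14.5, 23.5]); the cylinder at (14.5, 1.5) does not reach this height (z outside [10.5, 24]); Combining (union): only the 6×30 cube is present, so the union is just that shape — area = 180.00 mm². So its area = 180.00 mm². Layer 39 is larger (180.00 vs 104.57 mm²).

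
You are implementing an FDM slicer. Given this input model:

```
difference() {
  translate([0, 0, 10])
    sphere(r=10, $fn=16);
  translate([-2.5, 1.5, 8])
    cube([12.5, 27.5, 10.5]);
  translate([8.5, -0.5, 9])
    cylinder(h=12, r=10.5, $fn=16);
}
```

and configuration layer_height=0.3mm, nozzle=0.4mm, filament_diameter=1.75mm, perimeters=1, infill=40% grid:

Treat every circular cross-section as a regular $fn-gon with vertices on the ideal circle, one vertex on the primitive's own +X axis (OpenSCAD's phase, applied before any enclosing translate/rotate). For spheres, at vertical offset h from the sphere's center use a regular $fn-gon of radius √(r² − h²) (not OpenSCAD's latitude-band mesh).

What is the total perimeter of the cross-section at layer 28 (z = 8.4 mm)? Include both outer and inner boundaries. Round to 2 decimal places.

At z = 8.4 mm: the sphere: section is a regular 16-gon, circumradius = √(r²−h²) = √(10²−1.6²) = 9.871 (perimeter = 2·16·9.871·sin(180°/16) = 61.62 mm); the 12.5×27.5 cube at (-2.5, 1.5) contributes its full rectangle (perimeter 80.00 mm); the cylinder at (8.5, -0.5) does not reach this height (z outside [9, 21]); Taking the first minus the rest: starting from the r=10 sphere, the 12.5×27.5 cube at (-2.5, 1.5) partially overlaps it — only the 80.30 mm² overlap (of its 343.75 mm²) is removed, clipping the outline — boundary = 65.15 mm. Overall, the cross-section is a single solid region. Total boundary length (outer) = 65.15 mm.

65.15 mm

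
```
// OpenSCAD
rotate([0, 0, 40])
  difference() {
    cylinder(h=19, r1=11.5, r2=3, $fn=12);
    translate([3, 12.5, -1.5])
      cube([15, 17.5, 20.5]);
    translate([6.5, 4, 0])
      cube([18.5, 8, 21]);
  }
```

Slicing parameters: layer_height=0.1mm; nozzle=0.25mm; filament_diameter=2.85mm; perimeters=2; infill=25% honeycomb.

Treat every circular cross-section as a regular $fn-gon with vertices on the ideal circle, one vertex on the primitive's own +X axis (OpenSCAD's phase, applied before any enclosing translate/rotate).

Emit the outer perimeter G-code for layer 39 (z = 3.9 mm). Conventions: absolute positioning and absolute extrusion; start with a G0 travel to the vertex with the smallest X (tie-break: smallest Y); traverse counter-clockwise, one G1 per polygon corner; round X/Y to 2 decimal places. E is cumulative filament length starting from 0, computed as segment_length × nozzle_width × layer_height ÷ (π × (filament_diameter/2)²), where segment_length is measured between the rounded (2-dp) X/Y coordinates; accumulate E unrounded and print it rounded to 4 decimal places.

At z = 3.9 mm: the cone: at t=0.205 of its height the radius interpolates to r₁+(r₂−r₁)t = 9.755, giving a regular 12-gon of that circumradius; the cube at (3, 12.5) (footprint 15×17.5) is included at this height; the cube at (6.5, 4) is present — its section is the full 18.5×8 rectangle; Subtracting the remaining from the first: starting from the cone, the 15×17.5 cube at (3, 12.5) misses the remaining region (no effect); the 18.5×8 cube at (6.5, 4) partially overlaps it — only the 3.71 mm² overlap (of its 148.00 mm²) is removed, clipping the outline — 1 connected region; (whole slice rotated 40° about Z — lengths, areas and connectivity unchanged). The outline is a single polygon with 14 vertices. Extrusion per mm of travel: 0.25 × 0.1 / (π × 1.425²) = 0.003919. Accumulating E over each segment gives final E = 0.2428.

G0 X-9.61 Y-1.69 Z3.90
G1 X-7.47 Y-6.27 E0.0198
G1 X-3.34 Y-9.17 E0.0396
G1 X1.69 Y-9.61 E0.0594
G1 X6.27 Y-7.47 E0.0792
G1 X9.17 Y-3.34 E0.0990
G1 X9.61 Y1.69 E0.1187
G1 X7.47 Y6.27 E0.1386
G1 X4.08 Y8.65 E0.1548
G1 X2.41 Y7.24 E0.1634
G1 X0.59 Y9.41 E0.1745
G1 X-1.69 Y9.61 E0.1834
G1 X-6.27 Y7.47 E0.2032
G1 X-9.17 Y3.34 E0.2230
G1 X-9.61 Y-1.69 E0.2428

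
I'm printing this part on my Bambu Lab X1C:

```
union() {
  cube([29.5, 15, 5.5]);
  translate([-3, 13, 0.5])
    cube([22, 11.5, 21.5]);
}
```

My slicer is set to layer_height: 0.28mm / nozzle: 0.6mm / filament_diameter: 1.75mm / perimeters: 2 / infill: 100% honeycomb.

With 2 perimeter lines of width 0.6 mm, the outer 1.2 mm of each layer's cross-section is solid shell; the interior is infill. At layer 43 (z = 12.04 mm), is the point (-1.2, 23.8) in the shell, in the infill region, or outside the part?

At z = 12.04 mm: the cube is not intersected at this z (z outside [0, 5.5]); the 22×11.5 cube at (-3, 13) contributes its full rectangle; Taking the union: only the 22×11.5 cube at (-3, 13) is present, so the union is just that shape — 1 connected region. Overall, the cross-section is a single solid region. The nearest boundary edge runs (19.00, 24.50)→(-3.00, 24.50); distance from the point to it = 0.70 mm. The point is inside the cross-section, 0.70 mm from the nearest boundary — within the 1.2 mm shell band (2 × 0.6).

shell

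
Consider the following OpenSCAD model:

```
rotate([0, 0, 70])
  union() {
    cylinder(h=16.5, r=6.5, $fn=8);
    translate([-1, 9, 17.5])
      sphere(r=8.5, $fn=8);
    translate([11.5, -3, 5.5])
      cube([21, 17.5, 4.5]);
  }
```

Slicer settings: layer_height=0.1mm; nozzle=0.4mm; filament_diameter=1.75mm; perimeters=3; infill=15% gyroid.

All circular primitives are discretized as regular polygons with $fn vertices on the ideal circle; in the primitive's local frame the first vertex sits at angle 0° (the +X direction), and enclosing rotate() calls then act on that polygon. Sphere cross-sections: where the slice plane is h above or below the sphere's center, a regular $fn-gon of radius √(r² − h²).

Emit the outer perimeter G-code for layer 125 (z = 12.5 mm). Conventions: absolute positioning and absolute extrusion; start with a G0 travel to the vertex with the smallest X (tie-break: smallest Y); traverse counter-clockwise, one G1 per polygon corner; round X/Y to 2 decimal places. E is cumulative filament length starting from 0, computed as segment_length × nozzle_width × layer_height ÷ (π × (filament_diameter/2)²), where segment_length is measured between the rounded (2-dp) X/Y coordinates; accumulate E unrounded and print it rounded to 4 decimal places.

At z = 12.5 mm: the r=6.5 cylinder contributes a regular 8-gon of circumradius 6.5; the sphere at (-1, 9): section is a regular 8-gon, circumradius = √(r²−h²) = √(8.5²−5²) = 6.874; the cube at (11.5, -3) is not intersected at this z (z outside [5.5, 10]); Taking the union: the regions partially overlap (shared area 22.23 mm²), so overlapping operands fuse into one piece — 1 connected region; (whole slice rotated 70° about Z — lengths, areas and connectivity unchanged). The outline is a single polygon with 14 vertices. Extrusion per mm of travel: 0.4 × 0.1 / (π × 0.875²) = 0.016630. Accumulating E over each segment gives final E = 1.0195.

G0 X-15.26 Y4.49 Z12.50
G1 X-15.03 Y-0.77 E0.0876
G1 X-11.15 Y-4.32 E0.1750
G1 X-5.89 Y-4.09 E0.2626
G1 X-5.22 Y-3.36 E0.2791
G1 X-2.22 Y-6.11 E0.3467
G1 X2.75 Y-5.89 E0.4295
G1 X6.11 Y-2.22 E0.5122
G1 X5.89 Y2.75 E0.5949
G1 X2.22 Y6.11 E0.6777
G1 X-2.75 Y5.89 E0.7604
G1 X-3.09 Y5.52 E0.7688
G1 X-6.45 Y8.60 E0.8446
G1 X-11.70 Y8.37 E0.9320
G1 X-15.26 Y4.49 E1.0195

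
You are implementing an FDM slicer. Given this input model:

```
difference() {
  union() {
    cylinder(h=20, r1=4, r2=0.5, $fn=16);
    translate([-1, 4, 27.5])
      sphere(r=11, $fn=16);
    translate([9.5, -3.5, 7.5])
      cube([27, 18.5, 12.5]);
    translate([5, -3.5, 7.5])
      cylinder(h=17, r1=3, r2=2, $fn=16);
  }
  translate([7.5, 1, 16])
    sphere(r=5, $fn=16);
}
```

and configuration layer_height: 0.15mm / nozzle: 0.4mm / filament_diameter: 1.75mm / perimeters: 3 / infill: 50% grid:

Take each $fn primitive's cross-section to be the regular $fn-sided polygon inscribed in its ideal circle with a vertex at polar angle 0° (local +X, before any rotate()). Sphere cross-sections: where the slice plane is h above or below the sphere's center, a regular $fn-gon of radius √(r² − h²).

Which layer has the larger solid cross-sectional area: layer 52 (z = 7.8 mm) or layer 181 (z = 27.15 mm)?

layer 52 (z = 7.8 mm)

Layer 52 (z = 7.8): the cone: at t=0.390 of its height the radius interpolates to r₁+(r₂−r₁)t = 2.635, giving a regular 16-gon of that circumradius (area = (16/2)·2.635²·sin(360°/16) = 21.26 mm²); the sphere at (-1, 4) is absent (|z−center|=19.700 > r=11); the cube at (9.5, -3.5) is present — its section is the full 27×18.5 rectangle (area 499.50 mm²); the cone at (5, -3.5) (r1=3→r2=2) has section circumradius 2.982 here — a regular 16-gon (area = (16/2)·2.982²·sin(360°/16) = 27.23 mm²); Taking the union: the 3 present regions are separate (no shared area or edge), so areas and boundary lengths simply add and each stays a separate island — area = 547.99 mm²; the sphere at (7.5, 1) is absent (|z−center|=8.200 > r=5); Taking the first minus the rest: none of the subtracted shapes is present at this height, so that combined region is unchanged — area = 547.99 mm². So its area = 547.99 mm². Layer 181 (z = 27.15): the cone does not reach this height (z outside [0, 20]); the r=11 sphere at (-1, 4) slices to a regular 16-gon of circumradius 10.994 (√(r²−h²) with h=0.35 from center) (area = (16/2)·10.994²·sin(360°/16) = 370.06 mm²); the cube at (9.5, -3.5) is not intersected at this z (z outside [7.5, 20]); the cone at (5, -3.5) is not intersected at this z (z outside [7.5, 24.5]); Merging all regions: only the r=11 sphere at (-1, 4) is present, so the union is just that shape — area = 370.06 mm²; the sphere at (7.5, 1) is absent (|z−center|=11.150 > r=5); Taking the first minus the rest: none of the subtracted shapes is present at this height, so that combined region is unchanged — area = 370.06 mm². So its area = 370.06 mm². Layer 52 is larger (547.99 vs 370.06 mm²).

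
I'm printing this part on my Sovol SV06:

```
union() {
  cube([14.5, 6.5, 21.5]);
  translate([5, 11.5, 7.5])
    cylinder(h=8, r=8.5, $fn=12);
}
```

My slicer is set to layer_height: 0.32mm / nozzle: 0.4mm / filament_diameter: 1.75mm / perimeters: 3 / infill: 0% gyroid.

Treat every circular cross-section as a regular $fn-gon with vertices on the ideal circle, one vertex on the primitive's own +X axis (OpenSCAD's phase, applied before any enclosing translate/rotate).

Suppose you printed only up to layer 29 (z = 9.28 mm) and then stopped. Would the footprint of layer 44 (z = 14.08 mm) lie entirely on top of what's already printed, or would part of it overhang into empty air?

Compare the two slices. At z = 9.28: the 14.5×6.5 cube contributes its full rectangle (area 94.25 mm²); the r=8.5 cylinder at (5, 11.5) contributes a regular 12-gon of circumradius 8.5 (area = (12/2)·8.500²·sin(360°/12) = 216.75 mm²); Taking the union: the regions partially overlap — summed areas 311.00 mm² minus the doubly-counted overlap 29.19 mm² gives 281.81 mm² — area = 281.81 mm². At z = 14.08: the 14.5×6.5 cube contributes its full rectangle (area 94.25 mm²); the r=8.5 cylinder at (5, 11.5) contributes a regular 12-gon of circumradius 8.5 (area = (12/2)·8.500²·sin(360°/12) = 216.75 mm²); Combining (union): the regions partially overlap — summed areas 311.00 mm² minus the doubly-counted overlap 29.19 mm² gives 281.81 mm² — area = 281.81 mm². Checking containment: the cross-section at z = 14.08 is a subset of the cross-section at z = 9.28.

entirely on top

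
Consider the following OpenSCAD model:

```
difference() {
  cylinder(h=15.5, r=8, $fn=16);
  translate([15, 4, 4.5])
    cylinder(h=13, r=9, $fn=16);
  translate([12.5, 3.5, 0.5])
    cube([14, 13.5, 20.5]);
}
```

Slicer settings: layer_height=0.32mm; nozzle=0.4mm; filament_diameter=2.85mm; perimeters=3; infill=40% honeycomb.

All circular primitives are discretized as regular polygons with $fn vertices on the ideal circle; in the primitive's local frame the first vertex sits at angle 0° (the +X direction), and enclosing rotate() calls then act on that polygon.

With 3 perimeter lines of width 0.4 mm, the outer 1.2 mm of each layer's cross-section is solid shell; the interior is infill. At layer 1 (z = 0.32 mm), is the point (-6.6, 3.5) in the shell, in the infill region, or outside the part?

shell

At z = 0.32 mm: the r=8 cylinder gives a regular 16-gon of circumradius 8 (constant along its height); the cylinder at (15, 4) is not intersected at this z (z outside [4.5, 17.5]); the cube at (12.5, 3.5) is not intersected at this z (z outside [0.5, 21]); Taking the first minus the rest: none of the subtracted shapes is present at this height, so the r=8 cylinder is unchanged — 1 connected region. Overall, the cross-section is a single solid region. The nearest boundary edge runs (-5.66, 5.66)→(-7.39, 3.06); distance from the point to it = 0.41 mm. The point is inside the cross-section, 0.41 mm from the nearest boundary — within the 1.2 mm shell band (3 × 0.4).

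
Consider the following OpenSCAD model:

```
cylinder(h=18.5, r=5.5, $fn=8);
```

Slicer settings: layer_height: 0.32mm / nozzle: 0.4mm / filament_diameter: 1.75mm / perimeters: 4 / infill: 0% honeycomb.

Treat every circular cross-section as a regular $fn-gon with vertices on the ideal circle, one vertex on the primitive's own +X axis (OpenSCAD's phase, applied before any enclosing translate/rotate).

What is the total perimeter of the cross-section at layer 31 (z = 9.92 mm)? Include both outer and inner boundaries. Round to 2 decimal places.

At z = 9.92 mm: the r=5.5 cylinder gives a regular 8-gon of circumradius 5.5 (constant along its height) (perimeter = 2·8·5.500·sin(180°/8) = 33.68 mm). Overall, the cross-section is a single solid region. Total boundary length (outer) = 33.68 mm.

33.68 mm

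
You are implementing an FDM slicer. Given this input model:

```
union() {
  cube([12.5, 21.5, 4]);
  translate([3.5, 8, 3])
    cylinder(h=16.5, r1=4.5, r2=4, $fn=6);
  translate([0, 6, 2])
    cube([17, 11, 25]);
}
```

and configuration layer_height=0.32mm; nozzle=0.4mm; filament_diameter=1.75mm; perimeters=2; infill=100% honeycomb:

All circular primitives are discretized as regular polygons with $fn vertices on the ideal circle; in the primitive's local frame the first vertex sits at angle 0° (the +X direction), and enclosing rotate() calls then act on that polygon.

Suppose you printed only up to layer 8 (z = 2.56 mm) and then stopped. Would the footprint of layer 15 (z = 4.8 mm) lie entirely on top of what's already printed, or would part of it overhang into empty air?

Compare the two slices. At z = 2.56: the 12.5×21.5 cube contributes its full rectangle (area 268.75 mm²); the cone at (3.5, 8) is not intersected at this z (z outside [3, 19.5]); the 17×11 cube at (0, 6) contributes its full rectangle (area 187.00 mm²); Taking the union: the regions partially overlap — summed areas 455.75 mm² minus the doubly-counted overlap 137.50 mm² gives 318.25 mm² — area = 318.25 mm². At z = 4.8: the cube is not intersected at this z (z outside [0, 4]); the cone at (3.5, 8) (r1=4.5→r2=4) has section circumradius 4.445 here — a regular 6-gon (area = (6/2)·4.445²·sin(360°/6) = 51.34 mm²); the cube at (0, 6) is present — its section is the full 17×11 rectangle (area 187.00 mm²); Combining (union): the regions partially overlap — summed areas 238.34 mm² minus the doubly-counted overlap 39.60 mm² gives 198.75 mm² — area = 198.75 mm². Checking containment: at z = 4.8 the cross-section extends beyond the z = 2.56 cross-section by about 1.55 mm².

part overhangs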